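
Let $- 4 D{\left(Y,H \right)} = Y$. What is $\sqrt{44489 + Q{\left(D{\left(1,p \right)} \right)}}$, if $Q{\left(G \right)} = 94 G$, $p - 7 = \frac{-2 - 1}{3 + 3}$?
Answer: $\frac{\sqrt{177862}}{2} \approx 210.87$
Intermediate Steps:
$p = \frac{13}{2}$ ($p = 7 + \frac{-2 - 1}{3 + 3} = 7 - \frac{3}{6} = 7 - \frac{1}{2} = \frac{13}{2} \approx 6.5$)
$D{\left(Y,H \right)} = - \frac{Y}{4}$
$\sqrt{44489 + Q{\left(D{\left(1,p \right)} \right)}} = \sqrt{44489 + 94 \left(\left(- \frac{1}{4}\right) 1\right)} = \sqrt{44489 + 94 \left(- \frac{1}{4}\right)} = \sqrt{44489 - \frac{47}{2}} = \sqrt{\frac{88931}{2}} = \frac{\sqrt{177862}}{2}$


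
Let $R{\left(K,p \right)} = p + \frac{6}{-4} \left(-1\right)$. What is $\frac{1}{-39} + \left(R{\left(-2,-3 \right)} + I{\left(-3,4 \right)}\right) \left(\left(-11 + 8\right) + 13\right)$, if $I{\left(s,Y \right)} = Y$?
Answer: $\frac{974}{39} \approx 24.974$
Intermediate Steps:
$R{\left(K,p \right)} = \frac{3}{2} + p$ ($R{\left(K,p \right)} = p + 6 \left(- \frac{1}{4}\right) \left(-1\right) = p - - \frac{3}{2} = p + \frac{3}{2} = \frac{3}{2} + p$)
$\frac{1}{-39} + \left(R{\left(-2,-3 \right)} + I{\left(-3,4 \right)}\right) \left(\left(-11 + 8\right) + 13\right) = \frac{1}{-39} + \left(\left(\frac{3}{2} - 3\right) + 4\right) \left(\left(-11 + 8\right) + 13\right) = - \frac{1}{39} + \left(- \frac{3}{2} + 4\right) \left(-3 + 13\right) = - \frac{1}{39} + \frac{5}{2} \cdot 10 = - \frac{1}{39} + 25 = \frac{974}{39}$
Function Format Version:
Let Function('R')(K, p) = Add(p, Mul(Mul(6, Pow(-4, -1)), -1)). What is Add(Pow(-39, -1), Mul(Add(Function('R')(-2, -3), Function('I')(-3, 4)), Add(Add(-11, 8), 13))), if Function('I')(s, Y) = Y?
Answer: Rational(974, 39) ≈ 24.974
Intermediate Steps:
Function('R')(K, p) = Add(Rational(3, 2), p) (Function('R')(K, p) = Add(p, Mul(Mul(6, Rational(-1, 4)), -1)) = Add(p, Mul(Rational(-3, 2), -1)) = Add(p, Rational(3, 2)) = Add(Rational(3, 2), p))
Add(Pow(-39, -1), Mul(Add(Function('R')(-2, -3), Function('I')(-3, 4)), Add(Add(-11, 8), 13))) = Add(Pow(-39, -1), Mul(Add(Add(Rational(3, 2), -3), 4), Add(Add(-11, 8), 13))) = Add(Rational(-1, 39), Mul(Add(Rational(-3, 2), 4), Add(-3, 13))) = Add(Rational(-1, 39), Mul(Rational(5, 2), 10)) = Add(Rational(-1, 39), 25) = Rational(974, 39)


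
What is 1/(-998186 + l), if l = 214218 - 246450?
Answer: -1/1030418 ≈ -9.7048e-7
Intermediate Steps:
l = -32232
1/(-998186 + l) = 1/(-998186 - 32232) = 1/(-1030418) = -1/1030418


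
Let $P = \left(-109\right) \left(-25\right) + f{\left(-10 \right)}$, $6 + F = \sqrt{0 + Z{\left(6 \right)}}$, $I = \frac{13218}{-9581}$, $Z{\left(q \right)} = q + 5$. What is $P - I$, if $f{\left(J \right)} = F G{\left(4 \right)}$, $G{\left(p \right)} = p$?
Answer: $\frac{25891499}{9581} + 4 \sqrt{11} \approx 2715.6$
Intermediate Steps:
$Z{\left(q \right)} = 5 + q$
$I = - \frac{13218}{9581}$ ($I = 13218 \left(- \frac{1}{9581}\right) = - \frac{13218}{9581} \approx -1.3796$)
$F = -6 + \sqrt{11}$ ($F = -6 + \sqrt{0 + \left(5 + 6\right)} = -6 + \sqrt{0 + 11} = -6 + \sqrt{11} \approx -2.6834$)
$f{\left(J \right)} = -24 + 4 \sqrt{11}$ ($f{\left(J \right)} = \left(-6 + \sqrt{11}\right) 4 = -24 + 4 \sqrt{11}$)
$P = 2701 + 4 \sqrt{11}$ ($P = \left(-109\right) \left(-25\right) - \left(24 - 4 \sqrt{11}\right) = 2725 - \left(24 - 4 \sqrt{11}\right) = 2701 + 4 \sqrt{11} \approx 2714.3$)
$P - I = \left(2701 + 4 \sqrt{11}\right) - - \frac{13218}{9581} = \left(2701 + 4 \sqrt{11}\right) + \frac{13218}{9581} = \frac{25891499}{9581} + 4 \sqrt{11}$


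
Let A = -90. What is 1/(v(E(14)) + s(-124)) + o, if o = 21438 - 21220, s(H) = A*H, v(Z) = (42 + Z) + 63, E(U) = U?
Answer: 2458823/11279 ≈ 218.00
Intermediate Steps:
v(Z) = 105 + Z
s(H) = -90*H
o = 218
1/(v(E(14)) + s(-124)) + o = 1/((105 + 14) - 90*(-124)) + 218 = 1/(119 + 11160) + 218 = 1/11279 + 218 = 2458823/11279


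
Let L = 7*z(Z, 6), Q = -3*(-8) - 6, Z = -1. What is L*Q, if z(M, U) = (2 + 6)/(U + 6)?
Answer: 84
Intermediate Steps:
z(M, U) = 8/(6 + U)
Q = 18 (Q = 24 - 6 = 18)
L = 14/3 (L = 7*(8/(6 + 6)) = 7*(8/12) = 7*(8*(1/12)) = 7*(⅔) = 14/3 ≈ 4.6667)
L*Q = (14/3)*18 = 84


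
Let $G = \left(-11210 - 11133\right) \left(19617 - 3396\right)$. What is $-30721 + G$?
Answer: $-362456524$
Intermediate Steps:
$G = -362425803$ ($G = \left(-22343\right) 16221 = -362425803$)
$-30721 + G = -30721 - 362425803 = -362456524$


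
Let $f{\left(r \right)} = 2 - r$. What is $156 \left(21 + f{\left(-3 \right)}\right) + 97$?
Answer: $4153$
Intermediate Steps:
$156 \left(21 + f{\left(-3 \right)}\right) + 97 = 156 \left(21 + \left(2 - -3\right)\right) + 97 = 156 \left(21 + \left(2 + 3\right)\right) + 97 = 156 \left(21 + 5\right) + 97 = 156 \cdot 26 + 97 = 4056 + 97 = 4153$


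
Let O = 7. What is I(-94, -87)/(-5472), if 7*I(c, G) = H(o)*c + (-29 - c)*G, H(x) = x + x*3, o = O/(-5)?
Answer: 25643/191520 ≈ 0.13389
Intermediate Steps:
o = -7/5 (o = 7/(-5) = 7*(-1/5) = -7/5 ≈ -1.4000)
H(x) = 4*x (H(x) = x + 3*x = 4*x)
I(c, G) = -4*c/5 + G*(-29 - c)/7 (I(c, G) = ((4*(-7/5))*c + (-29 - c)*G)/7 = (-28*c/5 + G*(-29 - c))/7 = -4*c/5 + G*(-29 - c)/7)
I(-94, -87)/(-5472) = (-29/7*(-87) - 4/5*(-94) - 1/7*(-87)*(-94))/(-5472) = (2523/7 + 376/5 - 8178/7)*(-1/5472) = -25643/35*(-1/5472) = 25643/191520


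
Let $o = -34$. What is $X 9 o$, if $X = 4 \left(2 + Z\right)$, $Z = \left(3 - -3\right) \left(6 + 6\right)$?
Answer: $-90576$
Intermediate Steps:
$Z = 72$ ($Z = \left(3 + 3\right) 12 = 6 \cdot 12 = 72$)
$X = 296$ ($X = 4 \left(2 + 72\right) = 4 \cdot 74 = 296$)
$X 9 o = 296 \cdot 9 \left(-34\right) = 2664 \left(-34\right) = -90576$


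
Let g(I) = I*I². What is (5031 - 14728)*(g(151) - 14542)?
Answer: -33245282073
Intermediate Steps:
g(I) = I³
(5031 - 14728)*(g(151) - 14542) = (5031 - 14728)*(151³ - 14542) = -9697*(3442951 - 14542) = -9697*3428409 = -33245282073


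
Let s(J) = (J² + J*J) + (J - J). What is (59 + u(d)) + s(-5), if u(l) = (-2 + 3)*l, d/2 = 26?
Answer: 161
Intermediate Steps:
d = 52 (d = 2*26 = 52)
u(l) = l (u(l) = 1*l = l)
s(J) = 2*J² (s(J) = (J² + J²) + 0 = 2*J² + 0 = 2*J²)
(59 + u(d)) + s(-5) = (59 + 52) + 2*(-5)² = 111 + 2*25 = 111 + 50 = 161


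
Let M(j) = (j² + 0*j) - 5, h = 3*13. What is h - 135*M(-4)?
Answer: -1446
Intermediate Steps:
h = 39
M(j) = -5 + j² (M(j) = (j² + 0) - 5 = j² - 5 = -5 + j²)
h - 135*M(-4) = 39 - 135*(-5 + (-4)²) = 39 - 135*(-5 + 16) = 39 - 135*11 = 39 - 1485 = -1446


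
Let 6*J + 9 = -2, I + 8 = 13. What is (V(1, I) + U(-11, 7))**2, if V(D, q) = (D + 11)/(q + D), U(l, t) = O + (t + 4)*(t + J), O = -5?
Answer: 104329/36 ≈ 2898.0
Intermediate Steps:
I = 5 (I = -8 + 13 = 5)
J = -11/6 (J = -3/2 + (1/6)*(-2) = -3/2 - 1/3 = -11/6 ≈ -1.8333)
U(l, t) = -5 + (4 + t)*(-11/6 + t) (U(l, t) = -5 + (t + 4)*(t - 11/6) = -5 + (4 + t)*(-11/6 + t))
V(D, q) = (11 + D)/(D + q)
(V(1, I) + U(-11, 7))**2 = ((11 + 1)/(1 + 5) + (-37/3 + 7**2 + (13/6)*7))**2 = (12/6 + (-37/3 + 49 + 91/6))**2 = ((1/6)*12 + 311/6)**2 = (2 + 311/6)**2 = (323/6)**2 = 104329/36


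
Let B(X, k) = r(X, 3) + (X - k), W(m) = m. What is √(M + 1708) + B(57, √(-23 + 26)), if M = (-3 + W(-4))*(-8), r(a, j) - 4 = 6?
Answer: 109 - √3 ≈ 107.27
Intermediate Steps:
r(a, j) = 10 (r(a, j) = 4 + 6 = 10)
M = 56 (M = (-3 - 4)*(-8) = -7*(-8) = 56)
B(X, k) = 10 + X - k (B(X, k) = 10 + (X - k) = 10 + X - k)
√(M + 1708) + B(57, √(-23 + 26)) = √(56 + 1708) + (10 + 57 - √(-23 + 26)) = √1764 + (10 + 57 - √3) = 42 + (67 - √3) = 109 - √3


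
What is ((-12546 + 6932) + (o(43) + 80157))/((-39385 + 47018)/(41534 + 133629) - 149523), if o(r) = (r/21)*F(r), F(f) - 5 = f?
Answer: -91520740707/183336227312 ≈ -0.49920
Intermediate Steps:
F(f) = 5 + f
o(r) = r*(5 + r)/21 (o(r) = (r/21)*(5 + r) = r*(5 + r)/21)
((-12546 + 6932) + (o(43) + 80157))/((-39385 + 47018)/(41534 + 133629) - 149523) = ((-12546 + 6932) + ((1/21)*43*(5 + 43) + 80157))/((-39385 + 47018)/(41534 + 133629) - 149523) = (-5614 + ((1/21)*43*48 + 80157))/(7633/175163 - 149523) = (-5614 + (688/7 + 80157))/(7633*(1/175163) - 149523) = (-5614 + 561787/7)/(7633/175163 - 149523) = 522489/(7*(-26190889616/175163)) = (522489/7)*(-175163/26190889616) = -91520740707/183336227312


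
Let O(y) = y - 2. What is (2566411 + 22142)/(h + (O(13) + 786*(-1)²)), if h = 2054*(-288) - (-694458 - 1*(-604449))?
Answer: -2588553/500746 ≈ -5.1694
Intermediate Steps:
O(y) = -2 + y
h = -501543 (h = -591552 - (-694458 + 604449) = -591552 - 1*(-90009) = -591552 + 90009 = -501543)
(2566411 + 22142)/(h + (O(13) + 786*(-1)²)) = (2566411 + 22142)/(-501543 + ((-2 + 13) + 786*(-1)²)) = 2588553/(-501543 + (11 + 786*1)) = 2588553/(-501543 + (11 + 786)) = 2588553/(-501543 + 797) = 2588553/(-500746) = 2588553*(-1/500746) = -2588553/500746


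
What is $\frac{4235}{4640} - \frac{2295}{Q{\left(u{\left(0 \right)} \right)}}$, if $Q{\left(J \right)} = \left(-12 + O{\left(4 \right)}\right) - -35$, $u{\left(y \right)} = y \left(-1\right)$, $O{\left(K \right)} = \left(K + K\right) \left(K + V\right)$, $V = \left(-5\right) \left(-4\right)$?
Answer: $- \frac{389531}{39904} \approx -9.7617$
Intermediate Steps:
$V = 20$
$O{\left(K \right)} = 2 K \left(20 + K\right)$ ($O{\left(K \right)} = \left(K + K\right) \left(K + 20\right) = 2 K \left(20 + K\right)$)
$u{\left(y \right)} = - y$
$Q{\left(J \right)} = 215$ ($Q{\left(J \right)} = \left(-12 + 2 \cdot 4 \left(20 + 4\right)\right) - -35 = \left(-12 + 2 \cdot 4 \cdot 24\right) + 35 = \left(-12 + 192\right) + 35 = 180 + 35 = 215$)
$\frac{4235}{4640} - \frac{2295}{Q{\left(u{\left(0 \right)} \right)}} = \frac{4235}{4640} - \frac{2295}{215} = 4235 \cdot \frac{1}{4640} - \frac{459}{43} = \frac{847}{928} - \frac{459}{43} = - \frac{389531}{39904}$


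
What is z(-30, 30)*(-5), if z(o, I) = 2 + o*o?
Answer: -4510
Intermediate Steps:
z(o, I) = 2 + o**2
z(-30, 30)*(-5) = (2 + (-30)**2)*(-5) = (2 + 900)*(-5) = 902*(-5) = -4510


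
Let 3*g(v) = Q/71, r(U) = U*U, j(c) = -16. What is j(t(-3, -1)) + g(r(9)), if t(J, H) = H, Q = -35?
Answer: -3443/213 ≈ -16.164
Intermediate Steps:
r(U) = U²
g(v) = -35/213 (g(v) = (-35/71)/3 = (-35*1/71)/3 = (⅓)*(-35/71) = -35/213)
j(t(-3, -1)) + g(r(9)) = -16 - 35/213 = -3443/213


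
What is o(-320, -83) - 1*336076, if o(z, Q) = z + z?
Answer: -336716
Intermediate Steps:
o(z, Q) = 2*z
o(-320, -83) - 1*336076 = 2*(-320) - 1*336076 = -640 - 336076 = -336716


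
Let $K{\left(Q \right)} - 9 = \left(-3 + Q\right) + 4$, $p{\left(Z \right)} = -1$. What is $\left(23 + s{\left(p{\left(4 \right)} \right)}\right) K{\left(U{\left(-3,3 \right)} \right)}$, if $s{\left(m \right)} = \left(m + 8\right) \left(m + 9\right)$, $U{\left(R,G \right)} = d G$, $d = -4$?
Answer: $-158$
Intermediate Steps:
$U{\left(R,G \right)} = - 4 G$
$K{\left(Q \right)} = 10 + Q$ ($K{\left(Q \right)} = 9 + \left(\left(-3 + Q\right) + 4\right) = 9 + \left(1 + Q\right) = 10 + Q$)
$s{\left(m \right)} = \left(8 + m\right) \left(9 + m\right)$
$\left(23 + s{\left(p{\left(4 \right)} \right)}\right) K{\left(U{\left(-3,3 \right)} \right)} = \left(23 + \left(72 + \left(-1\right)^{2} + 17 \left(-1\right)\right)\right) \left(10 - 12\right) = \left(23 + \left(72 + 1 - 17\right)\right) \left(10 - 12\right) = \left(23 + 56\right) \left(-2\right) = 79 \left(-2\right) = -158$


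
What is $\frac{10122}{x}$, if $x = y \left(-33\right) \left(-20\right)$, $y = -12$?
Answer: $- \frac{1687}{1320} \approx -1.278$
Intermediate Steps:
$x = -7920$ ($x = \left(-12\right) \left(-33\right) \left(-20\right) = 396 \left(-20\right) = -7920$)
$\frac{10122}{x} = \frac{10122}{-7920} = 10122 \left(- \frac{1}{7920}\right) = - \frac{1687}{1320}$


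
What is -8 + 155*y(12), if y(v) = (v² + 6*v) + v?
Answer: 35332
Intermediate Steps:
y(v) = v² + 7*v
-8 + 155*y(12) = -8 + 155*(12*(7 + 12)) = -8 + 155*(12*19) = -8 + 155*228 = -8 + 35340 = 35332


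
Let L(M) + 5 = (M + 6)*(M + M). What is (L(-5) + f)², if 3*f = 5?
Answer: 1600/9 ≈ 177.78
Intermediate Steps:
L(M) = -5 + 2*M*(6 + M) (L(M) = -5 + (M + 6)*(M + M) = -5 + (6 + M)*(2*M) = -5 + 2*M*(6 + M))
f = 5/3 (f = (⅓)*5 = 5/3 ≈ 1.6667)
(L(-5) + f)² = ((-5 + 2*(-5)² + 12*(-5)) + 5/3)² = ((-5 + 2*25 - 60) + 5/3)² = ((-5 + 50 - 60) + 5/3)² = (-15 + 5/3)² = (-40/3)² = 1600/9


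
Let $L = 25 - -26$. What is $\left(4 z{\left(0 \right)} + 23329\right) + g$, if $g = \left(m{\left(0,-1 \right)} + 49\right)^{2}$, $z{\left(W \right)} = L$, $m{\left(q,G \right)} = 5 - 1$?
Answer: $26342$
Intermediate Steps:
$L = 51$ ($L = 25 + 26 = 51$)
$m{\left(q,G \right)} = 4$
$z{\left(W \right)} = 51$
$g = 2809$ ($g = \left(4 + 49\right)^{2} = 53^{2} = 2809$)
$\left(4 z{\left(0 \right)} + 23329\right) + g = \left(4 \cdot 51 + 23329\right) + 2809 = \left(204 + 23329\right) + 2809 = 23533 + 2809 = 26342$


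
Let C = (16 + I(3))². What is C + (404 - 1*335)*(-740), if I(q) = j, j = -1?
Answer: -50835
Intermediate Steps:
I(q) = -1
C = 225 (C = (16 - 1)² = 15² = 225)
C + (404 - 1*335)*(-740) = 225 + (404 - 1*335)*(-740) = 225 + (404 - 335)*(-740) = 225 + 69*(-740) = 225 - 51060 = -50835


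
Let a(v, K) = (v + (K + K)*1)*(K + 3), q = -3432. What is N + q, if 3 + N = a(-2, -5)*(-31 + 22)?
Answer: -3651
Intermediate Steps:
a(v, K) = (3 + K)*(v + 2*K) (a(v, K) = (v + (2*K)*1)*(3 + K) = (v + 2*K)*(3 + K) = (3 + K)*(v + 2*K))
N = -219 (N = -3 + (2*(-5)**2 + 3*(-2) + 6*(-5) - 5*(-2))*(-31 + 22) = -3 + (2*25 - 6 - 30 + 10)*(-9) = -3 + (50 - 6 - 30 + 10)*(-9) = -3 + 24*(-9) = -3 - 216 = -219)
N + q = -219 - 3432 = -3651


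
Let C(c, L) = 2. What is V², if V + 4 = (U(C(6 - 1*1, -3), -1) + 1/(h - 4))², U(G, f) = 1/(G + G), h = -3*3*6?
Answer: 2819079025/181063936 ≈ 15.570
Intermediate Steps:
h = -54 (h = -9*6 = -54)
U(G, f) = 1/(2*G)
V = -53095/13456 (V = -4 + ((½)/2 + 1/(-54 - 4))² = -4 + ((½)*(½) + 1/(-58))² = -4 + (¼ - 1/58)² = -4 + (27/116)² = -4 + 729/13456 = -53095/13456 ≈ -3.9458)
V² = (-53095/13456)² = 2819079025/181063936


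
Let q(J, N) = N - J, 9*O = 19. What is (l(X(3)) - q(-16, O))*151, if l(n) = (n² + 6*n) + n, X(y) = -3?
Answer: -40921/9 ≈ -4546.8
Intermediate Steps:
O = 19/9 (O = (⅑)*19 = 19/9 ≈ 2.1111)
l(n) = n² + 7*n
(l(X(3)) - q(-16, O))*151 = (-3*(7 - 3) - (19/9 - 1*(-16)))*151 = (-3*4 - (19/9 + 16))*151 = (-12 - 1*163/9)*151 = (-12 - 163/9)*151 = -271/9*151 = -40921/9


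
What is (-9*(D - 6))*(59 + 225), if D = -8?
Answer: 35784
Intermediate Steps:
(-9*(D - 6))*(59 + 225) = (-9*(-8 - 6))*(59 + 225) = -9*(-14)*284 = 126*284 = 35784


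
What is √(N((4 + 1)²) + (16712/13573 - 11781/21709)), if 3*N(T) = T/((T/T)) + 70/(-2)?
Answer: I*√145936351682535/7428309 ≈ 1.6263*I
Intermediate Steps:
N(T) = -35/3 + T/3 (N(T) = (T/((T/T)) + 70/(-2))/3 = (T/1 + 70*(-½))/3 = (T*1 - 35)/3 = (T - 35)/3 = (-35 + T)/3 = -35/3 + T/3)
√(N((4 + 1)²) + (16712/13573 - 11781/21709)) = √((-35/3 + (4 + 1)²/3) + (16712/13573 - 11781/21709)) = √((-35/3 + (⅓)*5²) + (16712*(1/13573) - 11781*1/21709)) = √((-35/3 + (⅓)*25) + (16712/13573 - 693/1277)) = √((-35/3 + 25/3) + 11935135/17332721) = √(-10/3 + 11935135/17332721) = √(-137521805/51998163) = I*√145936351682535/7428309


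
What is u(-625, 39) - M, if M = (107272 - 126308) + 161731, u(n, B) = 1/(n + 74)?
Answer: -78624946/551 ≈ -1.4270e+5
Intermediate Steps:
u(n, B) = 1/(74 + n)
M = 142695 (M = -19036 + 161731 = 142695)
u(-625, 39) - M = 1/(74 - 625) - 1*142695 = 1/(-551) - 142695 = -1/551 - 142695 = -78624946/551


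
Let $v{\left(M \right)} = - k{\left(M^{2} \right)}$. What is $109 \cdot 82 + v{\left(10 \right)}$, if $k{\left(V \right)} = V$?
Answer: $8838$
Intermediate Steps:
$v{\left(M \right)} = - M^{2}$
$109 \cdot 82 + v{\left(10 \right)} = 109 \cdot 82 - 10^{2} = 8938 - 100 = 8838$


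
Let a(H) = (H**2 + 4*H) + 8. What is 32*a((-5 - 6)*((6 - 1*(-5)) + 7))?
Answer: 1229440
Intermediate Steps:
a(H) = 8 + H**2 + 4*H
32*a((-5 - 6)*((6 - 1*(-5)) + 7)) = 32*(8 + ((-5 - 6)*((6 - 1*(-5)) + 7))**2 + 4*((-5 - 6)*((6 - 1*(-5)) + 7))) = 32*(8 + (-11*((6 + 5) + 7))**2 + 4*(-11*((6 + 5) + 7))) = 32*(8 + (-11*(11 + 7))**2 + 4*(-11*(11 + 7))) = 32*(8 + (-11*18)**2 + 4*(-11*18)) = 32*(8 + (-198)**2 + 4*(-198)) = 32*(8 + 39204 - 792) = 32*38420 = 1229440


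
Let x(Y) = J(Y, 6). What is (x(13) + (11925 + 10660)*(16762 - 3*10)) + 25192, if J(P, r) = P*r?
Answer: 377917490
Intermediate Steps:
x(Y) = 6*Y (x(Y) = Y*6 = 6*Y)
(x(13) + (11925 + 10660)*(16762 - 3*10)) + 25192 = (6*13 + (11925 + 10660)*(16762 - 3*10)) + 25192 = (78 + 22585*(16762 - 30)) + 25192 = (78 + 22585*16732) + 25192 = (78 + 377892220) + 25192 = 377892298 + 25192 = 377917490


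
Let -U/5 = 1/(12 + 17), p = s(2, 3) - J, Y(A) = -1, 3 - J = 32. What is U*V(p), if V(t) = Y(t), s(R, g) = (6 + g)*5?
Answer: 5/29 ≈ 0.17241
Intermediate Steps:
s(R, g) = 30 + 5*g
J = -29 (J = 3 - 1*32 = 3 - 32 = -29)
p = 74 (p = (30 + 5*3) - 1*(-29) = (30 + 15) + 29 = 45 + 29 = 74)
V(t) = -1
U = -5/29 (U = -5/(12 + 17) = -5/29 ≈ -0.17241)
U*V(p) = -5/29*(-1) = 5/29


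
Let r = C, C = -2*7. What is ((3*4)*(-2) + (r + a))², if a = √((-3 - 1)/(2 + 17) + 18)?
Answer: 27774/19 - 52*√38 ≈ 1141.2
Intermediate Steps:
C = -14
a = 13*√38/19 (a = √(-4/19 + 18) = √(338/19) = 13*√38/19 ≈ 4.2178)
r = -14
((3*4)*(-2) + (r + a))² = ((3*4)*(-2) + (-14 + 13*√38/19))² = (12*(-2) + (-14 + 13*√38/19))² = (-24 + (-14 + 13*√38/19))² = (-38 + 13*√38/19)²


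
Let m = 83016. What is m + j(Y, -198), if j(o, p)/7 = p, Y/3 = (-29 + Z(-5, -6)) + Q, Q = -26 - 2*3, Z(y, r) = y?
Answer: 81630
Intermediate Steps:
Q = -32 (Q = -26 - 1*6 = -26 - 6 = -32)
Y = -198 (Y = 3*((-29 - 5) - 32) = 3*(-34 - 32) = 3*(-66) = -198)
j(o, p) = 7*p
m + j(Y, -198) = 83016 + 7*(-198) = 83016 - 1386 = 81630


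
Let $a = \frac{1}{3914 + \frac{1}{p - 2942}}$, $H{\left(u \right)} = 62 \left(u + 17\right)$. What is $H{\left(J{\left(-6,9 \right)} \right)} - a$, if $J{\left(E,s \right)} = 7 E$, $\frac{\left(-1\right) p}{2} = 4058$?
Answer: $- \frac{67085578108}{43281011} \approx -1550.0$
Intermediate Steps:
$p = -8116$ ($p = \left(-2\right) 4058 = -8116$)
$H{\left(u \right)} = 1054 + 62 u$ ($H{\left(u \right)} = 62 \left(17 + u\right) = 1054 + 62 u$)
$a = \frac{11058}{43281011}$ ($a = \frac{1}{3914 + \frac{1}{-8116 - 2942}} = \frac{1}{3914 + \frac{1}{-11058}} = \frac{1}{3914 - \frac{1}{11058}} = \frac{1}{\frac{43281011}{11058}} = \frac{11058}{43281011} \approx 0.00025549$)
$H{\left(J{\left(-6,9 \right)} \right)} - a = \left(1054 + 62 \cdot 7 \left(-6\right)\right) - \frac{11058}{43281011} = \left(1054 + 62 \left(-42\right)\right) - \frac{11058}{43281011} = \left(1054 - 2604\right) - \frac{11058}{43281011} = -1550 - \frac{11058}{43281011} = - \frac{67085578108}{43281011}$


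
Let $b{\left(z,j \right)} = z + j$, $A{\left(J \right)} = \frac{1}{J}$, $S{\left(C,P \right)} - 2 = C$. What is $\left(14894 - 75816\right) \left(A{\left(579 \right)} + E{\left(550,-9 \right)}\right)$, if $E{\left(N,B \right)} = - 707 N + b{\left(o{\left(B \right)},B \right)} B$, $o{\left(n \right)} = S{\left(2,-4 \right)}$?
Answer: $\frac{13714644522668}{579} \approx 2.3687 \cdot 10^{10}$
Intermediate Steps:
$S{\left(C,P \right)} = 2 + C$
$o{\left(n \right)} = 4$ ($o{\left(n \right)} = 2 + 2 = 4$)
$b{\left(z,j \right)} = j + z$
$E{\left(N,B \right)} = - 707 N + B \left(4 + B\right)$ ($E{\left(N,B \right)} = - 707 N + \left(B + 4\right) B = - 707 N + \left(4 + B\right) B = - 707 N + B \left(4 + B\right)$)
$\left(14894 - 75816\right) \left(A{\left(579 \right)} + E{\left(550,-9 \right)}\right) = \left(14894 - 75816\right) \left(\frac{1}{579} - \left(388850 + 9 \left(4 - 9\right)\right)\right) = - 60922 \left(\frac{1}{579} - 388805\right) = \left(-60922\right) \left(- \frac{225118094}{579}\right) = \frac{13714644522668}{579}$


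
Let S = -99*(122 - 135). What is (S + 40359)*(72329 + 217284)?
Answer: 12061222998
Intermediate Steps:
S = 1287 (S = -99*(-13) = 1287)
(S + 40359)*(72329 + 217284) = (1287 + 40359)*(72329 + 217284) = 41646*289613 = 12061222998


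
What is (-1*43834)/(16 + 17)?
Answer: -43834/33 ≈ -1328.3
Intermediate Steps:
(-1*43834)/(16 + 17) = -43834/33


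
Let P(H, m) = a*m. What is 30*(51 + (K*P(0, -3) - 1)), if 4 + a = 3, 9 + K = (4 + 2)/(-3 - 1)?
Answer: 555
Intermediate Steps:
K = -21/2 (K = -9 + (4 + 2)/(-3 - 1) = -9 + 6/(-4) = -9 + 6*(-¼) = -9 - 3/2 = -21/2 ≈ -10.500)
a = -1 (a = -4 + 3 = -1)
P(H, m) = -m
30*(51 + (K*P(0, -3) - 1)) = 30*(51 + (-(-21)*(-3)/2 - 1)) = 30*(51 + (-21/2*3 - 1)) = 30*(51 + (-63/2 - 1)) = 30*(51 - 65/2) = 30*(37/2) = 555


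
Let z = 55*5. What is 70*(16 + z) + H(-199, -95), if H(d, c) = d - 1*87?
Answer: 20084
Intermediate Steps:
H(d, c) = -87 + d (H(d, c) = d - 87 = -87 + d)
z = 275
70*(16 + z) + H(-199, -95) = 70*(16 + 275) + (-87 - 199) = 70*291 - 286 = 20370 - 286 = 20084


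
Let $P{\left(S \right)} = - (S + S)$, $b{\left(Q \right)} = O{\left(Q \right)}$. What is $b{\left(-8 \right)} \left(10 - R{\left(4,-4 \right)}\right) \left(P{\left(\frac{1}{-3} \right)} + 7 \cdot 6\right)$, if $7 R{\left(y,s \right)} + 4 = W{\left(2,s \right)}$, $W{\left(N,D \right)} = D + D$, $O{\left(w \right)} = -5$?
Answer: $- \frac{52480}{21} \approx -2499.0$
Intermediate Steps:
$b{\left(Q \right)} = -5$
$W{\left(N,D \right)} = 2 D$
$R{\left(y,s \right)} = - \frac{4}{7} + \frac{2 s}{7}$
$P{\left(S \right)} = - 2 S$
$b{\left(-8 \right)} \left(10 - R{\left(4,-4 \right)}\right) \left(P{\left(\frac{1}{-3} \right)} + 7 \cdot 6\right) = - 5 \left(10 - \left(- \frac{4}{7} + \frac{2}{7} \left(-4\right)\right)\right) \left(- \frac{2}{-3} + 7 \cdot 6\right) = - 5 \left(10 - \left(- \frac{4}{7} - \frac{8}{7}\right)\right) \left(\left(-2\right) \left(- \frac{1}{3}\right) + 42\right) = - 5 \left(10 - - \frac{12}{7}\right) \left(\frac{2}{3} + 42\right) = - 5 \left(10 + \frac{12}{7}\right) \frac{128}{3} = \left(-5\right) \frac{82}{7} \cdot \frac{128}{3} = \left(- \frac{410}{7}\right) \frac{128}{3} = - \frac{52480}{21}$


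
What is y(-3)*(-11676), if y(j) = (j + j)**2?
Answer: -420336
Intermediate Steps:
y(j) = 4*j**2 (y(j) = (2*j)**2 = 4*j**2)
y(-3)*(-11676) = (4*(-3)**2)*(-11676) = (4*9)*(-11676) = 36*(-11676) = -420336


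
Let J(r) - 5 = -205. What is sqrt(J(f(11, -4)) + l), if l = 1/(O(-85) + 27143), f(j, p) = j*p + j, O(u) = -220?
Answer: I*sqrt(144969558877)/26923 ≈ 14.142*I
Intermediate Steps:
f(j, p) = j + j*p
J(r) = -200 (J(r) = 5 - 205 = -200)
l = 1/26923 (l = 1/(-220 + 27143) = 1/26923 ≈ 3.7143e-5)
sqrt(J(f(11, -4)) + l) = sqrt(-200 + 1/26923) = sqrt(-5384599/26923) = I*sqrt(144969558877)/26923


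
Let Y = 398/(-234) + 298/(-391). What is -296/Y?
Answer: 13541112/112675 ≈ 120.18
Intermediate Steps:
Y = -112675/45747 (Y = 398*(-1/234) + 298*(-1/391) = -199/117 - 298/391 = -112675/45747 ≈ -2.4630)
-296/Y = -296/(-112675/45747) = -296*(-45747/112675) = 13541112/112675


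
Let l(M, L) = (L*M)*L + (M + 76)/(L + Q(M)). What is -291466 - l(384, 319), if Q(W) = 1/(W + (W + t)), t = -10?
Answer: -9519225893750/241803 ≈ -3.9368e+7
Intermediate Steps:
Q(W) = 1/(-10 + 2*W) (Q(W) = 1/(W + (W - 10)) = 1/(W + (-10 + W)) = 1/(-10 + 2*W))
l(M, L) = M*L**2 + (76 + M)/(L + 1/(2*(-5 + M))) (l(M, L) = (L*M)*L + (M + 76)/(L + 1/(2*(-5 + M))) = M*L**2 + (76 + M)/(L + 1/(2*(-5 + M))))
-291466 - l(384, 319) = -291466 - (384*319**2 + 2*(-5 + 384)*(76 + 384 + 384*319**3))/(1 + 2*319*(-5 + 384)) = -291466 - (384*101761 + 2*379*(76 + 384 + 384*32461759))/(1 + 2*319*379) = -291466 - (39076224 + 2*379*(76 + 384 + 12465315456))/(1 + 241802) = -291466 - (39076224 + 2*379*12465315916)/241803 = -291466 - (39076224 + 9448709464328)/241803 = -291466 - 9448748540552/241803 = -9519225893750/241803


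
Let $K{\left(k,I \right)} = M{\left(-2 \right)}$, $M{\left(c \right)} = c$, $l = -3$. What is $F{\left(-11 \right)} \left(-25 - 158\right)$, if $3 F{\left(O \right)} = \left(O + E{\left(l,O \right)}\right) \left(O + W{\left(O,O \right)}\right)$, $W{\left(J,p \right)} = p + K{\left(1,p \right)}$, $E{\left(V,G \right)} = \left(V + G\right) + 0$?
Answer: $-36600$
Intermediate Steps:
$K{\left(k,I \right)} = -2$
$E{\left(V,G \right)} = G + V$ ($E{\left(V,G \right)} = \left(G + V\right) + 0 = G + V$)
$W{\left(J,p \right)} = -2 + p$ ($W{\left(J,p \right)} = p - 2 = -2 + p$)
$F{\left(O \right)} = \frac{\left(-3 + 2 O\right) \left(-2 + 2 O\right)}{3}$ ($F{\left(O \right)} = \frac{\left(O + \left(O - 3\right)\right) \left(O + \left(-2 + O\right)\right)}{3} = \frac{\left(O + \left(-3 + O\right)\right) \left(-2 + 2 O\right)}{3} = \frac{\left(-3 + 2 O\right) \left(-2 + 2 O\right)}{3}$)
$F{\left(-11 \right)} \left(-25 - 158\right) = \left(2 - - \frac{110}{3} + \frac{4 \left(-11\right)^{2}}{3}\right) \left(-25 - 158\right) = \left(2 + \frac{110}{3} + \frac{4}{3} \cdot 121\right) \left(-183\right) = \left(2 + \frac{110}{3} + \frac{484}{3}\right) \left(-183\right) = 200 \left(-183\right) = -36600$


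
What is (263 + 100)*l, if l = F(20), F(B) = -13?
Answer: -4719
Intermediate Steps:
l = -13
(263 + 100)*l = (263 + 100)*(-13) = 363*(-13) = -4719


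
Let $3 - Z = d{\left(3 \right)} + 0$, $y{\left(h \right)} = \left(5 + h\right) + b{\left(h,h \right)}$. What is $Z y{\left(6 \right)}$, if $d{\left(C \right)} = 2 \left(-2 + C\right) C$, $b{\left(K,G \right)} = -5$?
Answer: $-18$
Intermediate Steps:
$d{\left(C \right)} = C \left(-4 + 2 C\right)$ ($d{\left(C \right)} = \left(-4 + 2 C\right) C = C \left(-4 + 2 C\right)$)
$y{\left(h \right)} = h$ ($y{\left(h \right)} = \left(5 + h\right) - 5 = h$)
$Z = -3$ ($Z = 3 - \left(2 \cdot 3 \left(-2 + 3\right) + 0\right) = 3 - \left(2 \cdot 3 \cdot 1 + 0\right) = 3 - \left(6 + 0\right) = 3 - 6 = -3$)
$Z y{\left(6 \right)} = \left(-3\right) 6 = -18$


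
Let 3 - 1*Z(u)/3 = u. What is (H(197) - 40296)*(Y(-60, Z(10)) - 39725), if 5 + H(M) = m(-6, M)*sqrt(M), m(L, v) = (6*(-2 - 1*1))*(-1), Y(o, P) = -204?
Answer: 1609178629 - 718722*sqrt(197) ≈ 1.5991e+9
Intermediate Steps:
Z(u) = 9 - 3*u
m(L, v) = 18 (m(L, v) = (6*(-2 - 1))*(-1) = (6*(-3))*(-1) = -18*(-1) = 18)
H(M) = -5 + 18*sqrt(M)
(H(197) - 40296)*(Y(-60, Z(10)) - 39725) = ((-5 + 18*sqrt(197)) - 40296)*(-204 - 39725) = (-40301 + 18*sqrt(197))*(-39929) = 1609178629 - 718722*sqrt(197)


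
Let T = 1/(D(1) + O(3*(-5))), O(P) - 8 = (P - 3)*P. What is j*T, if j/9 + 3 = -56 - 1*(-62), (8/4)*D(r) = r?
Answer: 54/557 ≈ 0.096948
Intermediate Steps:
D(r) = r/2
j = 27 (j = -27 + 9*(-56 - 1*(-62)) = -27 + 9*(-56 + 62) = -27 + 9*6 = -27 + 54 = 27)
O(P) = 8 + P*(-3 + P) (O(P) = 8 + (P - 3)*P = 8 + (-3 + P)*P = 8 + P*(-3 + P))
T = 2/557 (T = 1/((1/2)*1 + (8 + (3*(-5))**2 - 9*(-5))) = 1/(1/2 + (8 + (-15)**2 - 3*(-15))) = 1/(1/2 + (8 + 225 + 45)) = 1/(1/2 + 278) = 1/(557/2) = 2/557 ≈ 0.0035907)
j*T = 27*(2/557) = 54/557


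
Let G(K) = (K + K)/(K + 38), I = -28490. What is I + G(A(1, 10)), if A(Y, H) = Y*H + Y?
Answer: -1395988/49 ≈ -28490.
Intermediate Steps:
A(Y, H) = Y + H*Y (A(Y, H) = H*Y + Y = Y + H*Y)
G(K) = 2*K/(38 + K) (G(K) = (2*K)/(38 + K) = 2*K/(38 + K))
I + G(A(1, 10)) = -28490 + 2*(1*(1 + 10))/(38 + 1*(1 + 10)) = -28490 + 2*(1*11)/(38 + 1*11) = -28490 + 2*11/(38 + 11) = -28490 + 2*11/49 = -28490 + 2*11*(1/49) = -28490 + 22/49 = -1395988/49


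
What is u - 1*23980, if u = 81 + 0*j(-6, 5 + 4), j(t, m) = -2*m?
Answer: -23899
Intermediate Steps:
u = 81 (u = 81 + 0*(-2*(5 + 4)) = 81 + 0*(-2*9) = 81 + 0*(-18) = 81 + 0 = 81)
u - 1*23980 = 81 - 1*23980 = 81 - 23980 = -23899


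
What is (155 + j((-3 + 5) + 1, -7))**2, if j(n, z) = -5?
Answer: 22500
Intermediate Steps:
(155 + j((-3 + 5) + 1, -7))**2 = (155 - 5)**2 = 150**2 = 22500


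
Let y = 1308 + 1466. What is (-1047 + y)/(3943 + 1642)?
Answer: 1727/5585 ≈ 0.30922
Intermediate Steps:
y = 2774
(-1047 + y)/(3943 + 1642) = (-1047 + 2774)/(3943 + 1642) = 1727/5585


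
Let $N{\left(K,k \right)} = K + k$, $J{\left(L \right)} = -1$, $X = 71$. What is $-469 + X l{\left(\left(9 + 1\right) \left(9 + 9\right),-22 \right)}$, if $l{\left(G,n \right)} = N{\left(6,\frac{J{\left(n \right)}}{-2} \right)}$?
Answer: $- \frac{15}{2} \approx -7.5$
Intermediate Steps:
$l{\left(G,n \right)} = \frac{13}{2}$ ($l{\left(G,n \right)} = 6 - \frac{1}{-2} = 6 - - \frac{1}{2} = 6 + \frac{1}{2} = \frac{13}{2}$)
$-469 + X l{\left(\left(9 + 1\right) \left(9 + 9\right),-22 \right)} = -469 + 71 \cdot \frac{13}{2} = -469 + \frac{923}{2} = - \frac{15}{2}$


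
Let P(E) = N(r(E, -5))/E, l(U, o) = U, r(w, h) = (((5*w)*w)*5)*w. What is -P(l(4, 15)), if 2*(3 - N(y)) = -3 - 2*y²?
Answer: -5120009/8 ≈ -6.4000e+5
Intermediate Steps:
r(w, h) = 25*w³ (r(w, h) = ((5*w²)*5)*w = (25*w²)*w = 25*w³)
N(y) = 9/2 + y² (N(y) = 3 - (-3 - 2*y²)/2 = 3 + (3/2 + y²) = 9/2 + y²)
P(E) = (9/2 + 625*E⁶)/E (P(E) = (9/2 + (25*E³)²)/E = (9/2 + 625*E⁶)/E)
-P(l(4, 15)) = -(9 + 1250*4⁶)/(2*4) = -(9 + 1250*4096)/(2*4) = -(9 + 5120000)/(2*4) = -5120009/(2*4) = -1*5120009/8 = -5120009/8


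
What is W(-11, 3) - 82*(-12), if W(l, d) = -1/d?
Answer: 2951/3 ≈ 983.67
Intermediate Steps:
W(-11, 3) - 82*(-12) = -1/3 - 82*(-12) = -1*⅓ + 984 = -⅓ + 984 = 2951/3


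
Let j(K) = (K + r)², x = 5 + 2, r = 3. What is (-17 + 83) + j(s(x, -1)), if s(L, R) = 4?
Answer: 115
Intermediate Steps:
x = 7
j(K) = (3 + K)² (j(K) = (K + 3)² = (3 + K)²)
(-17 + 83) + j(s(x, -1)) = (-17 + 83) + (3 + 4)² = 66 + 7² = 66 + 49 = 115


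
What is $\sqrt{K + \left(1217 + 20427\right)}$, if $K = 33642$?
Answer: $\sqrt{55286} \approx 235.13$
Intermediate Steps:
$\sqrt{K + \left(1217 + 20427\right)} = \sqrt{33642 + \left(1217 + 20427\right)} = \sqrt{33642 + 21644} = \sqrt{55286}$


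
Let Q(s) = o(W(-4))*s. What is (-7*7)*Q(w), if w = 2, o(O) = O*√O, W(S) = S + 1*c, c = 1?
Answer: 294*I*√3 ≈ 509.22*I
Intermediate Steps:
W(S) = 1 + S (W(S) = S + 1*1 = S + 1 = 1 + S)
o(O) = O^(3/2)
Q(s) = -3*I*s*√3 (Q(s) = (1 - 4)^(3/2)*s = (-3)^(3/2)*s = (-3*I*√3)*s = -3*I*s*√3)
(-7*7)*Q(w) = (-7*7)*(-3*I*2*√3) = -(-294)*I*√3 = 294*I*√3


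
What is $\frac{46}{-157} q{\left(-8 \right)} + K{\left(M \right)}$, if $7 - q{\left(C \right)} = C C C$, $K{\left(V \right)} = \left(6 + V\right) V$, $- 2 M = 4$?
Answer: $- \frac{25130}{157} \approx -160.06$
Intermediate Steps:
$M = -2$ ($M = \left(- \frac{1}{2}\right) 4 = -2$)
$K{\left(V \right)} = V \left(6 + V\right)$
$q{\left(C \right)} = 7 - C^{3}$ ($q{\left(C \right)} = 7 - C C C = 7 - C^{2} C = 7 - C^{3}$)
$\frac{46}{-157} q{\left(-8 \right)} + K{\left(M \right)} = \frac{46}{-157} \left(7 - \left(-8\right)^{3}\right) - 2 \left(6 - 2\right) = 46 \left(- \frac{1}{157}\right) \left(7 - -512\right) - 8 = - \frac{46 \left(7 + 512\right)}{157} - 8 = \left(- \frac{46}{157}\right) 519 - 8 = - \frac{23874}{157} - 8 = - \frac{25130}{157}$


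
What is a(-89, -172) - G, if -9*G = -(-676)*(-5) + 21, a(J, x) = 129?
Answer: -2198/9 ≈ -244.22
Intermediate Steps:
G = 3359/9 (G = -(-(-676)*(-5) + 21)/9 = -(-52*65 + 21)/9 = -(-3380 + 21)/9 = -⅑*(-3359) = 3359/9 ≈ 373.22)
a(-89, -172) - G = 129 - 1*3359/9 = 129 - 3359/9 = -2198/9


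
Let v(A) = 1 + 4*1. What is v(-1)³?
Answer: 125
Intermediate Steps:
v(A) = 5 (v(A) = 1 + 4 = 5)
v(-1)³ = 5³ = 125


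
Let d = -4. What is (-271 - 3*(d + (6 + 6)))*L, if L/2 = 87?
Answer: -51330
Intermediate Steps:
L = 174 (L = 2*87 = 174)
(-271 - 3*(d + (6 + 6)))*L = (-271 - 3*(-4 + (6 + 6)))*174 = (-271 - 3*(-4 + 12))*174 = (-271 - 3*8)*174 = (-271 - 24)*174 = -295*174 = -51330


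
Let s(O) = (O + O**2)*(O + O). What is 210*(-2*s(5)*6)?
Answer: -756000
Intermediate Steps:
s(O) = 2*O*(O + O**2) (s(O) = (O + O**2)*(2*O) = 2*O*(O + O**2))
210*(-2*s(5)*6) = 210*(-4*5**2*(1 + 5)*6) = 210*(-4*25*6*6) = 210*(-2*300*6) = 210*(-600*6) = 210*(-3600) = -756000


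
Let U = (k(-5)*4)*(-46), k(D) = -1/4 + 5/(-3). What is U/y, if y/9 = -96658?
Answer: -529/1304883 ≈ -0.00040540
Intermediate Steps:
y = -869922 (y = 9*(-96658) = -869922)
k(D) = -23/12 (k(D) = -1*¼ + 5*(-⅓) = -¼ - 5/3 = -23/12)
U = 1058/3 (U = -23/12*4*(-46) = -23/3*(-46) = 1058/3 ≈ 352.67)
U/y = (1058/3)/(-869922) = (1058/3)*(-1/869922) = -529/1304883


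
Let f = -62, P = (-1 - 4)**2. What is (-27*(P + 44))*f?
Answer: 115506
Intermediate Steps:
P = 25 (P = (-5)**2 = 25)
(-27*(P + 44))*f = -27*(25 + 44)*(-62) = -27*69*(-62) = -1863*(-62) = 115506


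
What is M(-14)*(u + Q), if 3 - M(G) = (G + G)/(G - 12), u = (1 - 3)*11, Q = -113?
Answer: -3375/13 ≈ -259.62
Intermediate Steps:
u = -22 (u = -2*11 = -22)
M(G) = 3 - 2*G/(-12 + G) (M(G) = 3 - (G + G)/(G - 12) = 3 - 2*G/(-12 + G))
M(-14)*(u + Q) = ((-36 - 14)/(-12 - 14))*(-22 - 113) = (-50/(-26))*(-135) = -1/26*(-50)*(-135) = (25/13)*(-135) = -3375/13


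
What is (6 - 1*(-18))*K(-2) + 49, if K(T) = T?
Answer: 1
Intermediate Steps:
(6 - 1*(-18))*K(-2) + 49 = (6 - 1*(-18))*(-2) + 49 = (6 + 18)*(-2) + 49 = 24*(-2) + 49 = -48 + 49 = 1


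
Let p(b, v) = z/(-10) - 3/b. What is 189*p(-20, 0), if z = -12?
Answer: 5103/20 ≈ 255.15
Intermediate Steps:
p(b, v) = 6/5 - 3/b (p(b, v) = -12/(-10) - 3/b = -12*(-⅒) - 3/b = 6/5 - 3/b)
189*p(-20, 0) = 189*(6/5 - 3/(-20)) = 189*(6/5 - 3*(-1/20)) = 189*(6/5 + 3/20) = 189*(27/20) = 5103/20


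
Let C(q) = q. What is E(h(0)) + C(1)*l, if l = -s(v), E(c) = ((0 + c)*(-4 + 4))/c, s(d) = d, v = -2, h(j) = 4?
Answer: 2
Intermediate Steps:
E(c) = 0 (E(c) = (c*0)/c = 0/c = 0)
l = 2 (l = -1*(-2) = 2)
E(h(0)) + C(1)*l = 0 + 1*2 = 0 + 2 = 2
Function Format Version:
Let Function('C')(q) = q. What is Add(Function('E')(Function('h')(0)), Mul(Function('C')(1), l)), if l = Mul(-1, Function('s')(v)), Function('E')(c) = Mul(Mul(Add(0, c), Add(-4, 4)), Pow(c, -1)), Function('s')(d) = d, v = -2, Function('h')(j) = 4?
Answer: 2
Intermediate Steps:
Function('E')(c) = 0 (Function('E')(c) = Mul(Mul(c, 0), Pow(c, -1)) = Mul(0, Pow(c, -1)) = 0)
l = 2 (l = Mul(-1, -2) = 2)
Add(Function('E')(Function('h')(0)), Mul(Function('C')(1), l)) = Add(0, Mul(1, 2)) = Add(0, 2) = 2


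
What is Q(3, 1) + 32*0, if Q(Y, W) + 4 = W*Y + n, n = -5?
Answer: -6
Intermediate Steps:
Q(Y, W) = -9 + W*Y (Q(Y, W) = -4 + (W*Y - 5) = -4 + (-5 + W*Y) = -9 + W*Y)
Q(3, 1) + 32*0 = (-9 + 1*3) + 32*0 = (-9 + 3) + 0 = -6 + 0 = -6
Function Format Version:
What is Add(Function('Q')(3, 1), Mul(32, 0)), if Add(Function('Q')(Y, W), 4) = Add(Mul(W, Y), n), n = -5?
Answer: -6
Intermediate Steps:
Function('Q')(Y, W) = Add(-9, Mul(W, Y)) (Function('Q')(Y, W) = Add(-4, Add(Mul(W, Y), -5)) = Add(-4, Add(-5, Mul(W, Y))) = Add(-9, Mul(W, Y)))
Add(Function('Q')(3, 1), Mul(32, 0)) = Add(Add(-9, Mul(1, 3)), Mul(32, 0)) = Add(Add(-9, 3), 0) = Add(-6, 0) = -6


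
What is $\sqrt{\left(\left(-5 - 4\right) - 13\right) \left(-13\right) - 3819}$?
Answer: $i \sqrt{3533} \approx 59.439 i$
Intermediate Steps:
$\sqrt{\left(\left(-5 - 4\right) - 13\right) \left(-13\right) - 3819} = \sqrt{\left(-9 - 13\right) \left(-13\right) - 3819} = \sqrt{\left(-22\right) \left(-13\right) - 3819} = \sqrt{286 - 3819} = \sqrt{-3533} = i \sqrt{3533}$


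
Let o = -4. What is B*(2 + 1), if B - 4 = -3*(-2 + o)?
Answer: 66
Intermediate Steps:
B = 22 (B = 4 - 3*(-2 - 4) = 4 - 3*(-6) = 4 + 18 = 22)
B*(2 + 1) = 22*(2 + 1) = 22*3 = 66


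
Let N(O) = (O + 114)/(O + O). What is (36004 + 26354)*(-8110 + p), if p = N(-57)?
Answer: -505754559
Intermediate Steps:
N(O) = (114 + O)/(2*O) (N(O) = (114 + O)/((2*O)) = (114 + O)*(1/(2*O)) = (114 + O)/(2*O))
p = -½ (p = (½)*(114 - 57)/(-57) = (½)*(-1/57)*57 = -½ ≈ -0.50000)
(36004 + 26354)*(-8110 + p) = (36004 + 26354)*(-8110 - ½) = 62358*(-16221/2) = -505754559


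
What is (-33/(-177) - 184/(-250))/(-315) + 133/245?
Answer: 1254322/2323125 ≈ 0.53993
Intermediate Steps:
(-33/(-177) - 184/(-250))/(-315) + 133/245 = (-33*(-1/177) - 184*(-1/250))*(-1/315) + 133*(1/245) = (11/59 + 92/125)*(-1/315) + 19/35 = (6803/7375)*(-1/315) + 19/35 = -6803/2323125 + 19/35 = 1254322/2323125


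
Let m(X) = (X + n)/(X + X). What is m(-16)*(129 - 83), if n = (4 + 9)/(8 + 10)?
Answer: 6325/288 ≈ 21.962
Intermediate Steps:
n = 13/18 ≈ 0.72222
m(X) = (13/18 + X)/(2*X) (m(X) = (X + 13/18)/(X + X) = (13/18 + X)/((2*X)) = (13/18 + X)*(1/(2*X)) = (13/18 + X)/(2*X))
m(-16)*(129 - 83) = ((1/36)*(13 + 18*(-16))/(-16))*(129 - 83) = ((1/36)*(-1/16)*(13 - 288))*46 = ((1/36)*(-1/16)*(-275))*46 = (275/576)*46 = 6325/288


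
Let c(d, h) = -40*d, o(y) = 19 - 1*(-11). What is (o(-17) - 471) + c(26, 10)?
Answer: -1481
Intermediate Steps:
o(y) = 30 (o(y) = 19 + 11 = 30)
(o(-17) - 471) + c(26, 10) = (30 - 471) - 40*26 = -441 - 1040 = -1481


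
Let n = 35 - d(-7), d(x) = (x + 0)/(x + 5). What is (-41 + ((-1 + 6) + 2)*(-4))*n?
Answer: -4347/2 ≈ -2173.5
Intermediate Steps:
d(x) = x/(5 + x)
n = 63/2 (n = 35 - (-7)/(5 - 7) = 35 - (-7)/(-2) = 35 - (-7)*(-1)/2 = 35 - 1*7/2 = 35 - 7/2 = 63/2 ≈ 31.500)
(-41 + ((-1 + 6) + 2)*(-4))*n = (-41 + ((-1 + 6) + 2)*(-4))*(63/2) = (-41 + (5 + 2)*(-4))*(63/2) = (-41 + 7*(-4))*(63/2) = (-41 - 28)*(63/2) = -69*63/2 = -4347/2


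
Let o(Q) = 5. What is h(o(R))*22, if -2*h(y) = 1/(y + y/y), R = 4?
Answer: -11/6 ≈ -1.8333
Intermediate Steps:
h(y) = -1/(2*(1 + y)) (h(y) = -1/(2*(y + y/y)) = -1/(2*(y + 1)) = -1/(2*(1 + y)))
h(o(R))*22 = -1/(2 + 2*5)*22 = -1/(2 + 10)*22 = -1/12*22 = -11/6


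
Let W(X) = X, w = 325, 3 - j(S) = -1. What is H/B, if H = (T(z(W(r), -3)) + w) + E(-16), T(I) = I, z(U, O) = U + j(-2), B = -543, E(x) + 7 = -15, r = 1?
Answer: -308/543 ≈ -0.56722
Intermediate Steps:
j(S) = 4 (j(S) = 3 - 1*(-1) = 3 + 1 = 4)
E(x) = -22 (E(x) = -7 - 15 = -22)
z(U, O) = 4 + U (z(U, O) = U + 4 = 4 + U)
H = 308 (H = ((4 + 1) + 325) - 22 = (5 + 325) - 22 = 330 - 22 = 308)
H/B = 308/(-543) = 308*(-1/543) = -308/543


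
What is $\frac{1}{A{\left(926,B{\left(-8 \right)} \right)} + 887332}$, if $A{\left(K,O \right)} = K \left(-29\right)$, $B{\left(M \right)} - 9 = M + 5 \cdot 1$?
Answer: $\frac{1}{860478} \approx 1.1621 \cdot 10^{-6}$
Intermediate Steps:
$B{\left(M \right)} = 14 + M$ ($B{\left(M \right)} = 9 + \left(M + 5 \cdot 1\right) = 9 + \left(M + 5\right) = 9 + \left(5 + M\right) = 14 + M$)
$A{\left(K,O \right)} = - 29 K$
$\frac{1}{A{\left(926,B{\left(-8 \right)} \right)} + 887332} = \frac{1}{\left(-29\right) 926 + 887332} = \frac{1}{-26854 + 887332} = \frac{1}{860478}$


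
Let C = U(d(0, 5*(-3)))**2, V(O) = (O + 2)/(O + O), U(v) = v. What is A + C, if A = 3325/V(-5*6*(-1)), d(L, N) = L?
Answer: 49875/8 ≈ 6234.4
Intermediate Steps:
V(O) = (2 + O)/(2*O) (V(O) = (2 + O)/((2*O)) = (2 + O)*(1/(2*O)) = (2 + O)/(2*O))
C = 0 (C = 0**2 = 0)
A = 49875/8 (A = 3325/(((2 - 5*6*(-1))/(2*((-5*6*(-1)))))) = 3325/(((2 - 30*(-1))/(2*((-30*(-1)))))) = 3325/(((1/2)*(2 + 30)/30)) = 3325/(((1/2)*(1/30)*32)) = 3325/(8/15) = 3325*(15/8) = 49875/8 ≈ 6234.4)
A + C = 49875/8 + 0 = 49875/8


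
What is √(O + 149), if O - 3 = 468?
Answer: 2*√155 ≈ 24.900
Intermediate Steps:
O = 471 (O = 3 + 468 = 471)
√(O + 149) = √(471 + 149) = √620 = 2*√155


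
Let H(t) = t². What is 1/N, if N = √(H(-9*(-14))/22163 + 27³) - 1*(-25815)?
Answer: 38142523/984620147898 - √119365596215/1641033579830 ≈ 3.8528e-5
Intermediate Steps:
N = 25815 + 9*√119365596215/22163 (N = √((-9*(-14))²/22163 + 27³) - 1*(-25815) = √(126²*(1/22163) + 19683) + 25815 = √(15876*(1/22163) + 19683) + 25815 = √(15876/22163 + 19683) + 25815 = √(436250205/22163) + 25815 = 9*√119365596215/22163 + 25815 = 25815 + 9*√119365596215/22163 ≈ 25955.)
1/N = 1/(25815 + 9*√119365596215/22163)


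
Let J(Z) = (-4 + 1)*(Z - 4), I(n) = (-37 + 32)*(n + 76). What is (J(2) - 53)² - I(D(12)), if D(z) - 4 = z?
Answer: 2669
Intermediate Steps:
D(z) = 4 + z
I(n) = -380 - 5*n (I(n) = -5*(76 + n) = -380 - 5*n)
J(Z) = 12 - 3*Z (J(Z) = -3*(-4 + Z) = 12 - 3*Z)
(J(2) - 53)² - I(D(12)) = ((12 - 3*2) - 53)² - (-380 - 5*(4 + 12)) = ((12 - 6) - 53)² - (-380 - 5*16) = (6 - 53)² - (-380 - 80) = (-47)² - 1*(-460) = 2209 + 460 = 2669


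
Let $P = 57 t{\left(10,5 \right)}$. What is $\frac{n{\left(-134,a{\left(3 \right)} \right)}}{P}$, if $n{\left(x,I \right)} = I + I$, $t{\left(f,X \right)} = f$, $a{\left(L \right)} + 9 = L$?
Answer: $- \frac{2}{95} \approx -0.021053$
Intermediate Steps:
$a{\left(L \right)} = -9 + L$
$n{\left(x,I \right)} = 2 I$
$P = 570$ ($P = 57 \cdot 10 = 570$)
$\frac{n{\left(-134,a{\left(3 \right)} \right)}}{P} = \frac{2 \left(-9 + 3\right)}{570} = 2 \left(-6\right) \frac{1}{570} = \left(-12\right) \frac{1}{570} = - \frac{2}{95}$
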